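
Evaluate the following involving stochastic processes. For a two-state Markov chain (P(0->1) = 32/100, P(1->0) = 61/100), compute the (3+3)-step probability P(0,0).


P^6 = P^3 * P^3
Computing via matrix multiplication of the transition matrix.
Entry (0,0) of P^6 = 0.6559

0.6559


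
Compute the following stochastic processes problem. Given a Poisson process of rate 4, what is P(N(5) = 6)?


P(N(t)=k) = (lambda*t)^k * exp(-lambda*t) / k!
lambda*t = 20
= 20^6 * exp(-20) / 6!
= 64000000 * 2.0612e-09 / 720
= 1.8321e-04

1.8321e-04


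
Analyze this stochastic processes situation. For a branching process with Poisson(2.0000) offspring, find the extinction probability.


Since mu = 2.0000 > 1, extinction prob q < 1.
Solve s = exp(mu*(s-1)) iteratively.
q = 0.2032

0.2032


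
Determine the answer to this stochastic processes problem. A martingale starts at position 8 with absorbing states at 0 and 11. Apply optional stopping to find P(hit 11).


By optional stopping theorem: E(M at tau) = M(0) = 8
P(hit 11)*11 + P(hit 0)*0 = 8
P(hit 11) = (8 - 0)/(11 - 0) = 8/11 = 0.7273

0.7273


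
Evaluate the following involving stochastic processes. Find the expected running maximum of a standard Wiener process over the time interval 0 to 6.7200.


E(max B(s)) = sqrt(2t/pi)
= sqrt(2*6.7200/pi)
= sqrt(4.2781)
= 2.0684

2.0684


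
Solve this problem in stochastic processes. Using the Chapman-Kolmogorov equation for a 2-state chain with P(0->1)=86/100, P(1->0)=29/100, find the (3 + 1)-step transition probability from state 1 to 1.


P^4 = P^3 * P^1
Computing via matrix multiplication of the transition matrix.
Entry (1,1) of P^4 = 0.7480

0.7480


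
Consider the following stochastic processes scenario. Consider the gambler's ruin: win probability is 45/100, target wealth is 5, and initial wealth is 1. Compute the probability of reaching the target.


Gambler's ruin formula:
r = q/p = 0.5500/0.4500 = 1.2222
P(win) = (1 - r^i)/(1 - r^N)
= (1 - 1.2222^1)/(1 - 1.2222^5)
= 0.1286

0.1286


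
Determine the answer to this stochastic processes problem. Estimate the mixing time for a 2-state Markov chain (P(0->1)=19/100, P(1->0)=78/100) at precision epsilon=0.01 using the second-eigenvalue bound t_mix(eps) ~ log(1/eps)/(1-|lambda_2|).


lambda_2 = |1 - p01 - p10| = |1 - 0.1900 - 0.7800| = 0.0300
t_mix ~ log(1/eps)/(1 - |lambda_2|)
= log(100)/(1 - 0.0300) = 4.6052/0.9700
= 4.7476

4.7476


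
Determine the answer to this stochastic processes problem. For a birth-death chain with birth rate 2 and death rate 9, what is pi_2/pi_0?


For birth-death process, pi_n/pi_0 = (lambda/mu)^n
= (2/9)^2
= 0.0494

0.0494


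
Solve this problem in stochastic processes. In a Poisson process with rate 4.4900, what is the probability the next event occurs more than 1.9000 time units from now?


P(X > t) = exp(-lambda * t)
= exp(-4.4900 * 1.9000)
= exp(-8.5310) = 1.9726e-04

1.9726e-04


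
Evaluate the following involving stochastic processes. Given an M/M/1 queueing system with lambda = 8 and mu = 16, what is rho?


rho = lambda/mu
= 8/16
= 0.5000

0.5000


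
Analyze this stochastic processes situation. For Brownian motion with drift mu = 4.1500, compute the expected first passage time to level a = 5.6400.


Expected first passage time = a/mu
= 5.6400/4.1500
= 1.3590

1.3590


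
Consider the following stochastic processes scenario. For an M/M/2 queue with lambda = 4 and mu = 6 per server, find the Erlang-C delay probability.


a = lambda/mu = 0.6667
rho = a/c = 0.3333
Erlang-C formula applied:
C(c,a) = 0.1667

0.1667


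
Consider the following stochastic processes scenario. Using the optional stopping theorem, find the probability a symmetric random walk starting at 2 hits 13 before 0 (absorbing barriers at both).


By optional stopping theorem: E(M at tau) = M(0) = 2
P(hit 13)*13 + P(hit 0)*0 = 2
P(hit 13) = (2 - 0)/(13 - 0) = 2/13 = 0.1538

0.1538


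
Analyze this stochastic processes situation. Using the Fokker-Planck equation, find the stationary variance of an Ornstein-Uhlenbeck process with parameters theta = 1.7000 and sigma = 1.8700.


Stationary variance = sigma^2 / (2*theta)
= 1.8700^2 / (2*1.7000)
= 3.4969 / 3.4000
= 1.0285

1.0285


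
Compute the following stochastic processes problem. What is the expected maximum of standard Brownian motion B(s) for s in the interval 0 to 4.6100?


E(max B(s)) = sqrt(2t/pi)
= sqrt(2*4.6100/pi)
= sqrt(2.9348)
= 1.7131

1.7131


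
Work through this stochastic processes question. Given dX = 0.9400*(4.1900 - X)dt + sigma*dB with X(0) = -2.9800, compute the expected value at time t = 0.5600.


E[X(t)] = mu + (X(0) - mu)*exp(-theta*t)
= 4.1900 + (-2.9800 - 4.1900)*exp(-0.9400*0.5600)
= 4.1900 + -7.1700 * 0.5907
= -0.0455

-0.0455


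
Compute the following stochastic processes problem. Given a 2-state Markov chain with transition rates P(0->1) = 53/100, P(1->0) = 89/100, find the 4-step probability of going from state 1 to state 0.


Computing P^4 by matrix multiplication.
P = [[0.4700, 0.5300], [0.8900, 0.1100]]
After raising P to the power 4:
P^4(1,0) = 0.6073

0.6073


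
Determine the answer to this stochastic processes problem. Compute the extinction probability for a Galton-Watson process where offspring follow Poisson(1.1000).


Since mu = 1.1000 > 1, extinction prob q < 1.
Solve s = exp(mu*(s-1)) iteratively.
q = 0.8239

0.8239


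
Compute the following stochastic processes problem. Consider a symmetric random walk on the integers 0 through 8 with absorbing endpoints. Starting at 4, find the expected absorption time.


For symmetric RW on 0,...,N with absorbing barriers, E(i) = i*(N-i)
E(4) = 4 * 4 = 16

16


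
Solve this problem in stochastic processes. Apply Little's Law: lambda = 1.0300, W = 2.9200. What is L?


Little's Law: L = lambda * W
= 1.0300 * 2.9200
= 3.0076

3.0076


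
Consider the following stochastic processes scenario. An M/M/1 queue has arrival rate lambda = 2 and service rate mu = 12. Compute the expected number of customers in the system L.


rho = 2/12 = 0.1667
L = rho/(1-rho)
= 0.1667/0.8333
= 0.2000

0.2000


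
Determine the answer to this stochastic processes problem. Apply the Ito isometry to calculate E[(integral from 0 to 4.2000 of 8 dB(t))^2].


By Ito isometry: E[(int f dB)^2] = int f^2 dt
= 8^2 * 4.2000
= 64 * 4.2000 = 268.8000

268.8000


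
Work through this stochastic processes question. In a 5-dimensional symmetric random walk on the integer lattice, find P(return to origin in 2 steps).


P(return in 2 steps) = P(reverse first step) = 1/(2d)
= 1/10
= 0.1000

0.1000


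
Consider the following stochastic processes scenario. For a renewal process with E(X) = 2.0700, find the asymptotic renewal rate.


Long-run renewal rate = 1/E(X)
= 1/2.0700
= 0.4831

0.4831


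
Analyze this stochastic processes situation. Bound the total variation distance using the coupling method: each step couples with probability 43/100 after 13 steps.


TV distance bound <= (1-delta)^n
= (1 - 0.4300)^13
= 0.5700^13
= 6.7046e-04

6.7046e-04


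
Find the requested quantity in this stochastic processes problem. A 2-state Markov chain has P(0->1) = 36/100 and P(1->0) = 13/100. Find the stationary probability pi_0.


Stationary distribution: pi_0 = p10/(p01+p10), pi_1 = p01/(p01+p10)
p01 = 0.3600, p10 = 0.1300
pi_0 = 0.2653

0.2653


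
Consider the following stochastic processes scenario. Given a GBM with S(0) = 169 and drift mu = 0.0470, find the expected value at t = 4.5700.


E[S(t)] = S(0) * exp(mu * t)
= 169 * exp(0.0470 * 4.5700)
= 169 * 1.2396
= 209.4927

209.4927


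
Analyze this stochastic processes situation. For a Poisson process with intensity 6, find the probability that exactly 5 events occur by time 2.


P(N(t)=k) = (lambda*t)^k * exp(-lambda*t) / k!
lambda*t = 12
= 12^5 * exp(-12) / 5!
= 248832 * 6.1442e-06 / 120
= 0.0127

0.0127


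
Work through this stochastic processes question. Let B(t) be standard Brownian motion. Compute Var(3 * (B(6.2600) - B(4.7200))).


Var(alpha*(B(t)-B(s))) = alpha^2 * (t-s)
= 3^2 * (6.2600 - 4.7200)
= 9 * 1.5400
= 13.8600

13.8600


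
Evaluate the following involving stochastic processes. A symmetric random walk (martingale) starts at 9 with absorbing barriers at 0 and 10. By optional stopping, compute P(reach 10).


By optional stopping theorem: E(M at tau) = M(0) = 9
P(hit 10)*10 + P(hit 0)*0 = 9
P(hit 10) = (9 - 0)/(10 - 0) = 9/10 = 0.9000

0.9000


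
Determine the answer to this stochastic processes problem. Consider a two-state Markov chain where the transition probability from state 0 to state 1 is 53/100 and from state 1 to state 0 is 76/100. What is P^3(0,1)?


Computing P^3 by matrix multiplication.
P = [[0.4700, 0.5300], [0.7600, 0.2400]]
After raising P to the power 3:
P^3(0,1) = 0.4209

0.4209


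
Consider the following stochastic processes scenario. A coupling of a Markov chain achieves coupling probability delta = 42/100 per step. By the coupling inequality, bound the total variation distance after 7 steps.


TV distance bound <= (1-delta)^n
= (1 - 0.4200)^7
= 0.5800^7
= 0.0221

0.0221


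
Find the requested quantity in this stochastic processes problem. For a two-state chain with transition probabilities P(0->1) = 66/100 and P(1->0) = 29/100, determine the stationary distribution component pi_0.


Stationary distribution: pi_0 = p10/(p01+p10), pi_1 = p01/(p01+p10)
p01 = 0.6600, p10 = 0.2900
pi_0 = 0.3053

0.3053


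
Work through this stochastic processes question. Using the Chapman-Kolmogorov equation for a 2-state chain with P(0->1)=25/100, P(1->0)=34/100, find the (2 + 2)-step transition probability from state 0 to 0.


P^4 = P^2 * P^2
Computing via matrix multiplication of the transition matrix.
Entry (0,0) of P^4 = 0.5882

0.5882


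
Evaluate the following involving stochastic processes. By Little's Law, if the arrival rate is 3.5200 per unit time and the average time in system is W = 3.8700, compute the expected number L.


Little's Law: L = lambda * W
= 3.5200 * 3.8700
= 13.6224

13.6224


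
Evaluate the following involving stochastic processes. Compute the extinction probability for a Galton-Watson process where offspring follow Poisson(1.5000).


Since mu = 1.5000 > 1, extinction prob q < 1.
Solve s = exp(mu*(s-1)) iteratively.
q = 0.4172

0.4172


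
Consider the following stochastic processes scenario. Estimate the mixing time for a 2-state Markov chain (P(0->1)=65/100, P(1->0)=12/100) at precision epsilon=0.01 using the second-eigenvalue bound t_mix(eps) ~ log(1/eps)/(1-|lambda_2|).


lambda_2 = |1 - p01 - p10| = |1 - 0.6500 - 0.1200| = 0.2300
t_mix ~ log(1/eps)/(1 - |lambda_2|)
= log(100)/(1 - 0.2300) = 4.6052/0.7700
= 5.9807

5.9807


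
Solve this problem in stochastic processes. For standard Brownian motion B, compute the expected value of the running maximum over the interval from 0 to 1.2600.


E(max B(s)) = sqrt(2t/pi)
= sqrt(2*1.2600/pi)
= sqrt(0.8021)
= 0.8956

0.8956


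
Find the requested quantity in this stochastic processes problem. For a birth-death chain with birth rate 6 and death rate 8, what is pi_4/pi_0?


For birth-death process, pi_n/pi_0 = (lambda/mu)^n
= (6/8)^4
= 0.3164

0.3164


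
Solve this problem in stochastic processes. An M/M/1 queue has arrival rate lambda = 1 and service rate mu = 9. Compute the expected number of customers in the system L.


rho = 1/9 = 0.1111
L = rho/(1-rho)
= 0.1111/0.8889
= 0.1250

0.1250


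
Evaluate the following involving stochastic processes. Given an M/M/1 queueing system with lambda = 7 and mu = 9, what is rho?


rho = lambda/mu
= 7/9
= 0.7778

0.7778


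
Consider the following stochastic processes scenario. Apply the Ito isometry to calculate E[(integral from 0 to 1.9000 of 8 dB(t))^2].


By Ito isometry: E[(int f dB)^2] = int f^2 dt
= 8^2 * 1.9000
= 64 * 1.9000 = 121.6000

121.6000


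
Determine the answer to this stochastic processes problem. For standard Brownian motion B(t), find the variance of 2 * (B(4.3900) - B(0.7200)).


Var(alpha*(B(t)-B(s))) = alpha^2 * (t-s)
= 2^2 * (4.3900 - 0.7200)
= 4 * 3.6700
= 14.6800

14.6800


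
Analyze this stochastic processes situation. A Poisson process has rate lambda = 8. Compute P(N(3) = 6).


P(N(t)=k) = (lambda*t)^k * exp(-lambda*t) / k!
lambda*t = 24
= 24^6 * exp(-24) / 6!
= 191102976 * 3.7751e-11 / 720
= 1.0020e-05

1.0020e-05


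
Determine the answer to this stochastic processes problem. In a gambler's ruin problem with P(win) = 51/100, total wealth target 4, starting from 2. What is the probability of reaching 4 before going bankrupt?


Gambler's ruin formula:
r = q/p = 0.4900/0.5100 = 0.9608
P(win) = (1 - r^i)/(1 - r^N)
= (1 - 0.9608^2)/(1 - 0.9608^4)
= 0.5200

0.5200


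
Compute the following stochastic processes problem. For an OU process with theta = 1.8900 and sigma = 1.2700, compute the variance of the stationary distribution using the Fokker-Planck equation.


Stationary variance = sigma^2 / (2*theta)
= 1.2700^2 / (2*1.8900)
= 1.6129 / 3.7800
= 0.4267

0.4267


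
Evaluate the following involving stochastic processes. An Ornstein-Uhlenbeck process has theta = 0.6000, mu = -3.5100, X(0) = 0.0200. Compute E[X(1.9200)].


E[X(t)] = mu + (X(0) - mu)*exp(-theta*t)
= -3.5100 + (0.0200 - -3.5100)*exp(-0.6000*1.9200)
= -3.5100 + 3.5300 * 0.3160
= -2.3945

-2.3945


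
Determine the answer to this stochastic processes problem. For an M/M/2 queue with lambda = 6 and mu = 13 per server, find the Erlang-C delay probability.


a = lambda/mu = 0.4615
rho = a/c = 0.2308
Erlang-C formula applied:
C(c,a) = 0.0865

0.0865


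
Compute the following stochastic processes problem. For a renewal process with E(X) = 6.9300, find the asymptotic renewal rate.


Long-run renewal rate = 1/E(X)
= 1/6.9300
= 0.1443

0.1443


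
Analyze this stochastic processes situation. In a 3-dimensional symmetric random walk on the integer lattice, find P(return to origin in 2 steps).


P(return in 2 steps) = P(reverse first step) = 1/(2d)
= 1/6
= 0.1667

0.1667


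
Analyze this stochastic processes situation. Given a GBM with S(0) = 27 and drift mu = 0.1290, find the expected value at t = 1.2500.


E[S(t)] = S(0) * exp(mu * t)
= 27 * exp(0.1290 * 1.2500)
= 27 * 1.1750
= 31.7244

31.7244


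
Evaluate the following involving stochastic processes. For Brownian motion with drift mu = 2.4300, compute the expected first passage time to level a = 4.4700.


Expected first passage time = a/mu
= 4.4700/2.4300
= 1.8395

1.8395


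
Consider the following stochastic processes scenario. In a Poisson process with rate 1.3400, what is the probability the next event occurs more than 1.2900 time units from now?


P(X > t) = exp(-lambda * t)
= exp(-1.3400 * 1.2900)
= exp(-1.7286) = 0.1775

0.1775


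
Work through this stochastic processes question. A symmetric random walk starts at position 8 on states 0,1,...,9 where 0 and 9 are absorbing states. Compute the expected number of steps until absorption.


For symmetric RW on 0,...,N with absorbing barriers, E(i) = i*(N-i)
E(8) = 8 * 1 = 8

8


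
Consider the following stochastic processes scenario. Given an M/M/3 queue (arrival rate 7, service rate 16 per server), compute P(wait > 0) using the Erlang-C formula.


a = lambda/mu = 0.4375
rho = a/c = 0.1458
Erlang-C formula applied:
C(c,a) = 0.0105

0.0105


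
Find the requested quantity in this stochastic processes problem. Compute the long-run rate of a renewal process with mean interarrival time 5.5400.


Long-run renewal rate = 1/E(X)
= 1/5.5400
= 0.1805

0.1805


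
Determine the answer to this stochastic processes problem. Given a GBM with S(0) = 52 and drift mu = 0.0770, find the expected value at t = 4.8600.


E[S(t)] = S(0) * exp(mu * t)
= 52 * exp(0.0770 * 4.8600)
= 52 * 1.4539
= 75.6006

75.6006


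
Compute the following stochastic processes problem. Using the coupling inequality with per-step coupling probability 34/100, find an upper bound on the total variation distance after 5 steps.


TV distance bound <= (1-delta)^n
= (1 - 0.3400)^5
= 0.6600^5
= 0.1252

0.1252


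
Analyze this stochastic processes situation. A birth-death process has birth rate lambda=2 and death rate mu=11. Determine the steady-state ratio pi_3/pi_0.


For birth-death process, pi_n/pi_0 = (lambda/mu)^n
= (2/11)^3
= 0.0060

0.0060


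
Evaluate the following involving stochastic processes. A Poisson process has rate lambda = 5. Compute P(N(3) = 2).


P(N(t)=k) = (lambda*t)^k * exp(-lambda*t) / k!
lambda*t = 15
= 15^2 * exp(-15) / 2!
= 225 * 3.0590e-07 / 2
= 3.4414e-05

3.4414e-05


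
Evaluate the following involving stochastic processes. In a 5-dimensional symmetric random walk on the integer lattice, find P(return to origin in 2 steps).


P(return in 2 steps) = P(reverse first step) = 1/(2d)
= 1/10
= 0.1000

0.1000


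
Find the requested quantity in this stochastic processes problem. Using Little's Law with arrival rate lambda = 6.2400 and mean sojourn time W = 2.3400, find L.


Little's Law: L = lambda * W
= 6.2400 * 2.3400
= 14.6016

14.6016


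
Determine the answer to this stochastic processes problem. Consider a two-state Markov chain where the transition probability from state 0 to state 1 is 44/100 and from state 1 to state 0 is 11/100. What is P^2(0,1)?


Computing P^2 by matrix multiplication.
P = [[0.5600, 0.4400], [0.1100, 0.8900]]
After raising P to the power 2:
P^2(0,1) = 0.6380

0.6380


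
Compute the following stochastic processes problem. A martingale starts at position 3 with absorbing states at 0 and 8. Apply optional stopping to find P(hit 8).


By optional stopping theorem: E(M at tau) = M(0) = 3
P(hit 8)*8 + P(hit 0)*0 = 3
P(hit 8) = (3 - 0)/(8 - 0) = 3/8 = 0.3750

0.3750


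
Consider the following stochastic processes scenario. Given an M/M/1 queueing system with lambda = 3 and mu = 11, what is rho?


rho = lambda/mu
= 3/11
= 0.2727

0.2727


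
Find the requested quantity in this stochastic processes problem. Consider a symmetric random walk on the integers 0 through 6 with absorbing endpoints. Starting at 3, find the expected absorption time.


For symmetric RW on 0,...,N with absorbing barriers, E(i) = i*(N-i)
E(3) = 3 * 3 = 9

9


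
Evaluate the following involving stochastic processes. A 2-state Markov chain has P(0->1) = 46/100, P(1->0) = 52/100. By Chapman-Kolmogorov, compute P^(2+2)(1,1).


P^4 = P^2 * P^2
Computing via matrix multiplication of the transition matrix.
Entry (1,1) of P^4 = 0.4694

0.4694


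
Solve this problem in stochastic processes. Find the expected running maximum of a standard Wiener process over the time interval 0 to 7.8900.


E(max B(s)) = sqrt(2t/pi)
= sqrt(2*7.8900/pi)
= sqrt(5.0229)
= 2.2412

2.2412


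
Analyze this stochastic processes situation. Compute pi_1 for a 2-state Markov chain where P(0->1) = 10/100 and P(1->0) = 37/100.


Stationary distribution: pi_0 = p10/(p01+p10), pi_1 = p01/(p01+p10)
p01 = 0.1000, p10 = 0.3700
pi_1 = 0.2128

0.2128


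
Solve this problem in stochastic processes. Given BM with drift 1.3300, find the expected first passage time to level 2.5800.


Expected first passage time = a/mu
= 2.5800/1.3300
= 1.9398

1.9398


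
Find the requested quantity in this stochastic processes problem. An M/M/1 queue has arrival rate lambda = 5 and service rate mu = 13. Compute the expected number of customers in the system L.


rho = 5/13 = 0.3846
L = rho/(1-rho)
= 0.3846/0.6154
= 0.6250

0.6250


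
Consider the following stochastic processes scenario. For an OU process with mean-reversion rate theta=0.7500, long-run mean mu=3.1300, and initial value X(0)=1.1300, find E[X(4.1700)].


E[X(t)] = mu + (X(0) - mu)*exp(-theta*t)
= 3.1300 + (1.1300 - 3.1300)*exp(-0.7500*4.1700)
= 3.1300 + -2.0000 * 0.0438
= 3.0423

3.0423


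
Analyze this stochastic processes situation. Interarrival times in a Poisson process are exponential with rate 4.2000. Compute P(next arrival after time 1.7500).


P(X > t) = exp(-lambda * t)
= exp(-4.2000 * 1.7500)
= exp(-7.3500) = 6.4259e-04

6.4259e-04


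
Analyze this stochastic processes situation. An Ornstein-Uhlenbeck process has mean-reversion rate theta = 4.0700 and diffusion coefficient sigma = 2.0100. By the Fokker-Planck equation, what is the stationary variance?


Stationary variance = sigma^2 / (2*theta)
= 2.0100^2 / (2*4.0700)
= 4.0401 / 8.1400
= 0.4963

0.4963


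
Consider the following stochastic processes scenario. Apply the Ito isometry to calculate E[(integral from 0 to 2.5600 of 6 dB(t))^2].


By Ito isometry: E[(int f dB)^2] = int f^2 dt
= 6^2 * 2.5600
= 36 * 2.5600 = 92.1600

92.1600


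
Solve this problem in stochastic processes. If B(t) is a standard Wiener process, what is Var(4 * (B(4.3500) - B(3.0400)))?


Var(alpha*(B(t)-B(s))) = alpha^2 * (t-s)
= 4^2 * (4.3500 - 3.0400)
= 16 * 1.3100
= 20.9600

20.9600


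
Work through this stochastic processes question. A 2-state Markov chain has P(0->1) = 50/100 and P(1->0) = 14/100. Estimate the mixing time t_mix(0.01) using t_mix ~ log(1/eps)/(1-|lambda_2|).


lambda_2 = |1 - p01 - p10| = |1 - 0.5000 - 0.1400| = 0.3600
t_mix ~ log(1/eps)/(1 - |lambda_2|)
= log(100)/(1 - 0.3600) = 4.6052/0.6400
= 7.1956

7.1956


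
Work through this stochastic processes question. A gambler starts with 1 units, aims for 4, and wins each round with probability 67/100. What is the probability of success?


Gambler's ruin formula:
r = q/p = 0.3300/0.6700 = 0.4925
P(win) = (1 - r^i)/(1 - r^N)
= (1 - 0.4925^1)/(1 - 0.4925^4)
= 0.5392

0.5392


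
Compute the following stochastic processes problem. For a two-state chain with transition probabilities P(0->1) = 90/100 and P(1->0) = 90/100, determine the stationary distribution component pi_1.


Stationary distribution: pi_0 = p10/(p01+p10), pi_1 = p01/(p01+p10)
p01 = 0.9000, p10 = 0.9000
pi_1 = 0.5000

0.5000


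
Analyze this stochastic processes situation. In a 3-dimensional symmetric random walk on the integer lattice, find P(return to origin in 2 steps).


P(return in 2 steps) = P(reverse first step) = 1/(2d)
= 1/6
= 0.1667

0.1667


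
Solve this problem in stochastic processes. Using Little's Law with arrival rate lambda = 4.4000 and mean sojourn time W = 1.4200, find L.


Little's Law: L = lambda * W
= 4.4000 * 1.4200
= 6.2480

6.2480


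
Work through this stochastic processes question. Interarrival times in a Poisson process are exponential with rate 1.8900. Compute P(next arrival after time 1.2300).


P(X > t) = exp(-lambda * t)
= exp(-1.8900 * 1.2300)
= exp(-2.3247) = 0.0978

0.0978


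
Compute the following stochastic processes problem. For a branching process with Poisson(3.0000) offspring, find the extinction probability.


Since mu = 3.0000 > 1, extinction prob q < 1.
Solve s = exp(mu*(s-1)) iteratively.
q = 0.0595

0.0595


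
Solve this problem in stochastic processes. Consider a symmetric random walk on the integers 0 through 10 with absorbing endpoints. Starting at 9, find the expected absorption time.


For symmetric RW on 0,...,N with absorbing barriers, E(i) = i*(N-i)
E(9) = 9 * 1 = 9

9


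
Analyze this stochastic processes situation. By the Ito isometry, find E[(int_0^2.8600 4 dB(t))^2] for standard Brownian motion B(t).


By Ito isometry: E[(int f dB)^2] = int f^2 dt
= 4^2 * 2.8600
= 16 * 2.8600 = 45.7600

45.7600


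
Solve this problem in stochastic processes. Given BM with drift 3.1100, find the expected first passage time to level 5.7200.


Expected first passage time = a/mu
= 5.7200/3.1100
= 1.8392

1.8392


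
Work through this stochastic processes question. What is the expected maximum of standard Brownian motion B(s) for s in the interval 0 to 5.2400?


E(max B(s)) = sqrt(2t/pi)
= sqrt(2*5.2400/pi)
= sqrt(3.3359)
= 1.8264

1.8264


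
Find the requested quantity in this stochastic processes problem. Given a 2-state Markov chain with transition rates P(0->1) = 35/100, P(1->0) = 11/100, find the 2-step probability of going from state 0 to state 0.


Computing P^2 by matrix multiplication.
P = [[0.6500, 0.3500], [0.1100, 0.8900]]
After raising P to the power 2:
P^2(0,0) = 0.4610

0.4610


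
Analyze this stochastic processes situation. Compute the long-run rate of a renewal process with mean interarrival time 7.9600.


Long-run renewal rate = 1/E(X)
= 1/7.9600
= 0.1256

0.1256


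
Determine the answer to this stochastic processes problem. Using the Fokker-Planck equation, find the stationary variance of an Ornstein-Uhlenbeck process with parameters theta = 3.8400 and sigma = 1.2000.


Stationary variance = sigma^2 / (2*theta)
= 1.2000^2 / (2*3.8400)
= 1.4400 / 7.6800
= 0.1875

0.1875


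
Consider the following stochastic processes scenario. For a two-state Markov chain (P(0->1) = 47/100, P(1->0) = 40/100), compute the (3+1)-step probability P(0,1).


P^4 = P^3 * P^1
Computing via matrix multiplication of the transition matrix.
Entry (0,1) of P^4 = 0.5401

0.5401


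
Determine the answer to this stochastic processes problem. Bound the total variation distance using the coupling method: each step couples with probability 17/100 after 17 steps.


TV distance bound <= (1-delta)^n
= (1 - 0.1700)^17
= 0.8300^17
= 0.0421

0.0421


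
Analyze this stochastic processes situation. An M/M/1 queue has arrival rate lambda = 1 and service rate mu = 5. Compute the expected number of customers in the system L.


rho = 1/5 = 0.2000
L = rho/(1-rho)
= 0.2000/0.8000
= 0.2500

0.2500


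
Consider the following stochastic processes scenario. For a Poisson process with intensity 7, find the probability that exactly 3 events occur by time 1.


P(N(t)=k) = (lambda*t)^k * exp(-lambda*t) / k!
lambda*t = 7
= 7^3 * exp(-7) / 3!
= 343 * 9.1188e-04 / 6
= 0.0521

0.0521


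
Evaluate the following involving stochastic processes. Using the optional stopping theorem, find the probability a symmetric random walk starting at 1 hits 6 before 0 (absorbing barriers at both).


By optional stopping theorem: E(M at tau) = M(0) = 1
P(hit 6)*6 + P(hit 0)*0 = 1
P(hit 6) = (1 - 0)/(6 - 0) = 1/6 = 0.1667

0.1667


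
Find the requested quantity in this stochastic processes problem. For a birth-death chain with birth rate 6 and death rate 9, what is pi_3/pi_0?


For birth-death process, pi_n/pi_0 = (lambda/mu)^n
= (6/9)^3
= 0.2963

0.2963


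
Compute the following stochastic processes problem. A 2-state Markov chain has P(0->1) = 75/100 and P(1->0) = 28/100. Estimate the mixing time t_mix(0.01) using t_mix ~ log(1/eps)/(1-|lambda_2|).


lambda_2 = |1 - p01 - p10| = |1 - 0.7500 - 0.2800| = 0.0300
t_mix ~ log(1/eps)/(1 - |lambda_2|)
= log(100)/(1 - 0.0300) = 4.6052/0.9700
= 4.7476

4.7476


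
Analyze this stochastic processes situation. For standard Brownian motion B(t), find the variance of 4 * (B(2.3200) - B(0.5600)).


Var(alpha*(B(t)-B(s))) = alpha^2 * (t-s)
= 4^2 * (2.3200 - 0.5600)
= 16 * 1.7600
= 28.1600

28.1600


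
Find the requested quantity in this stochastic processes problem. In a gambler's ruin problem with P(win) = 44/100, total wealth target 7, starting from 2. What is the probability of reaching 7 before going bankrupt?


Gambler's ruin formula:
r = q/p = 0.5600/0.4400 = 1.2727
P(win) = (1 - r^i)/(1 - r^N)
= (1 - 1.2727^2)/(1 - 1.2727^7)
= 0.1406

0.1406


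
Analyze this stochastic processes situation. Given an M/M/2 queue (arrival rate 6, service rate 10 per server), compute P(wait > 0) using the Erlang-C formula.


a = lambda/mu = 0.6000
rho = a/c = 0.3000
Erlang-C formula applied:
C(c,a) = 0.1385

0.1385


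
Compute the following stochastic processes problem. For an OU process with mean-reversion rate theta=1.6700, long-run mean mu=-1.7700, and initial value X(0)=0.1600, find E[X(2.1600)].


E[X(t)] = mu + (X(0) - mu)*exp(-theta*t)
= -1.7700 + (0.1600 - -1.7700)*exp(-1.6700*2.1600)
= -1.7700 + 1.9300 * 0.0271
= -1.7176

-1.7176


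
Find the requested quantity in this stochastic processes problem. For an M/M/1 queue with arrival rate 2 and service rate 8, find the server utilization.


rho = lambda/mu
= 2/8
= 0.2500

0.2500


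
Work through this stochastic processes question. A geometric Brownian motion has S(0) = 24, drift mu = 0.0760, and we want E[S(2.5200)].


E[S(t)] = S(0) * exp(mu * t)
= 24 * exp(0.0760 * 2.5200)
= 24 * 1.2111
= 29.0661

29.0661


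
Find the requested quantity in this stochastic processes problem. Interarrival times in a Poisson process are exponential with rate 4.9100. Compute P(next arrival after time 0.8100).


P(X > t) = exp(-lambda * t)
= exp(-4.9100 * 0.8100)
= exp(-3.9771) = 0.0187

0.0187


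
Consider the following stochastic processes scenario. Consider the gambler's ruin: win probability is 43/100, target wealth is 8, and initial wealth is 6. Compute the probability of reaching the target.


Gambler's ruin formula:
r = q/p = 0.5700/0.4300 = 1.3256
P(win) = (1 - r^i)/(1 - r^N)
= (1 - 1.3256^6)/(1 - 1.3256^8)
= 0.5186

0.5186


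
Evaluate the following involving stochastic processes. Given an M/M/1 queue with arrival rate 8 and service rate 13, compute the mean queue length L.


rho = 8/13 = 0.6154
L = rho/(1-rho)
= 0.6154/0.3846
= 1.6000

1.6000


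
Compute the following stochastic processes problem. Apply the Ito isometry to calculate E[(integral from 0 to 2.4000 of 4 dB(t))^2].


By Ito isometry: E[(int f dB)^2] = int f^2 dt
= 4^2 * 2.4000
= 16 * 2.4000 = 38.4000

38.4000


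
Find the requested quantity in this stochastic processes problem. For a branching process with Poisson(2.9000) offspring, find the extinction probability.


Since mu = 2.9000 > 1, extinction prob q < 1.
Solve s = exp(mu*(s-1)) iteratively.
q = 0.0668

0.0668


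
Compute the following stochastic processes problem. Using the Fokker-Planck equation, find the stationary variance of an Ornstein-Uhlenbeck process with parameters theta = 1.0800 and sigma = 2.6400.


Stationary variance = sigma^2 / (2*theta)
= 2.6400^2 / (2*1.0800)
= 6.9696 / 2.1600
= 3.2267

3.2267


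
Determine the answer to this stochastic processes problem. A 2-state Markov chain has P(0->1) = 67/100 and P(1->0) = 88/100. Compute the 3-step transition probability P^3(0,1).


Computing P^3 by matrix multiplication.
P = [[0.3300, 0.6700], [0.8800, 0.1200]]
After raising P to the power 3:
P^3(0,1) = 0.5042

0.5042


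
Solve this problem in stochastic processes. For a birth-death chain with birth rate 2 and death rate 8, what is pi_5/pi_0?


For birth-death process, pi_n/pi_0 = (lambda/mu)^n
= (2/8)^5
= 9.7656e-04

9.7656e-04


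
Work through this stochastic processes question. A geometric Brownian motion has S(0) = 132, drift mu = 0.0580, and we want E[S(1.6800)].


E[S(t)] = S(0) * exp(mu * t)
= 132 * exp(0.0580 * 1.6800)
= 132 * 1.1023
= 145.5096

145.5096


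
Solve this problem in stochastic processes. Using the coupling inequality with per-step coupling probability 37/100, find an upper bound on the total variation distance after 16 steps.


TV distance bound <= (1-delta)^n
= (1 - 0.3700)^16
= 0.6300^16
= 6.1581e-04

6.1581e-04


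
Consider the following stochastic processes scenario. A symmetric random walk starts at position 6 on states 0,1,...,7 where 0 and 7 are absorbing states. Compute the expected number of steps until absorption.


For symmetric RW on 0,...,N with absorbing barriers, E(i) = i*(N-i)
E(6) = 6 * 1 = 6

6


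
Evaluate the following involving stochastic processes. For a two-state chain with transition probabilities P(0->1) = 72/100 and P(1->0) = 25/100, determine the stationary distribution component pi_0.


Stationary distribution: pi_0 = p10/(p01+p10), pi_1 = p01/(p01+p10)
p01 = 0.7200, p10 = 0.2500
pi_0 = 0.2577

0.2577


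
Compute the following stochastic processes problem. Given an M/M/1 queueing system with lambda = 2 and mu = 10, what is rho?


rho = lambda/mu
= 2/10
= 0.2000

0.2000


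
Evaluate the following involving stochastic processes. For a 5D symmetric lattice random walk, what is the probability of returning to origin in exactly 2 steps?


P(return in 2 steps) = P(reverse first step) = 1/(2d)
= 1/10
= 0.1000

0.1000


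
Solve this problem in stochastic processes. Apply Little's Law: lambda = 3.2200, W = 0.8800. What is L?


Little's Law: L = lambda * W
= 3.2200 * 0.8800
= 2.8336

2.8336


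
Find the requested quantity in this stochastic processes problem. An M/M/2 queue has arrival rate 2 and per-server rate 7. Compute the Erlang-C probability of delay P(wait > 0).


a = lambda/mu = 0.2857
rho = a/c = 0.1429
Erlang-C formula applied:
C(c,a) = 0.0357

0.0357


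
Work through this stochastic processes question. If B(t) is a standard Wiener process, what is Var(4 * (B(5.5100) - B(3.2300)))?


Var(alpha*(B(t)-B(s))) = alpha^2 * (t-s)
= 4^2 * (5.5100 - 3.2300)
= 16 * 2.2800
= 36.4800

36.4800


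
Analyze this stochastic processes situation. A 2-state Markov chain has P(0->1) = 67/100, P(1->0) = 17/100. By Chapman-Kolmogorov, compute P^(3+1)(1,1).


P^4 = P^3 * P^1
Computing via matrix multiplication of the transition matrix.
Entry (1,1) of P^4 = 0.7978

0.7978


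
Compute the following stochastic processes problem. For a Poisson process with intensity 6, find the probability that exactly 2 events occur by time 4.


P(N(t)=k) = (lambda*t)^k * exp(-lambda*t) / k!
lambda*t = 24
= 24^2 * exp(-24) / 2!
= 576 * 3.7751e-11 / 2
= 1.0872e-08

1.0872e-08


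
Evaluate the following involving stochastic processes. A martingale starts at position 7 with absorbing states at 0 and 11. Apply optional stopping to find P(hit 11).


By optional stopping theorem: E(M at tau) = M(0) = 7
P(hit 11)*11 + P(hit 0)*0 = 7
P(hit 11) = (7 - 0)/(11 - 0) = 7/11 = 0.6364

0.6364


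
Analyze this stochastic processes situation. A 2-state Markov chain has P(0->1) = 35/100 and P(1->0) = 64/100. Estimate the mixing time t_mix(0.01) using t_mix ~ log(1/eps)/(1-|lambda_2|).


lambda_2 = |1 - p01 - p10| = |1 - 0.3500 - 0.6400| = 0.0100
t_mix ~ log(1/eps)/(1 - |lambda_2|)
= log(100)/(1 - 0.0100) = 4.6052/0.9900
= 4.6517

4.6517


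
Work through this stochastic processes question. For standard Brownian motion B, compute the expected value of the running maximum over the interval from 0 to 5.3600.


E(max B(s)) = sqrt(2t/pi)
= sqrt(2*5.3600/pi)
= sqrt(3.4123)
= 1.8472

1.8472


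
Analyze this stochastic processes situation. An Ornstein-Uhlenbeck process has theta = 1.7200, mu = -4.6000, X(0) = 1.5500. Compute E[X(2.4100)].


E[X(t)] = mu + (X(0) - mu)*exp(-theta*t)
= -4.6000 + (1.5500 - -4.6000)*exp(-1.7200*2.4100)
= -4.6000 + 6.1500 * 0.0158
= -4.5026

-4.5026


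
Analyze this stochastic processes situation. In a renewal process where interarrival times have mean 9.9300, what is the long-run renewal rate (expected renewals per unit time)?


Long-run renewal rate = 1/E(X)
= 1/9.9300
= 0.1007

0.1007


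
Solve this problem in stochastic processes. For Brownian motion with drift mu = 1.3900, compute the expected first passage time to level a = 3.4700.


Expected first passage time = a/mu
= 3.4700/1.3900
= 2.4964

2.4964


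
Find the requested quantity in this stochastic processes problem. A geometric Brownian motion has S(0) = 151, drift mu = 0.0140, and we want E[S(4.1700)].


E[S(t)] = S(0) * exp(mu * t)
= 151 * exp(0.0140 * 4.1700)
= 151 * 1.0601
= 160.0778

160.0778


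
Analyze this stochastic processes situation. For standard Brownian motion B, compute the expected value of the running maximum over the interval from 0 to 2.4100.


E(max B(s)) = sqrt(2t/pi)
= sqrt(2*2.4100/pi)
= sqrt(1.5343)
= 1.2386

1.2386


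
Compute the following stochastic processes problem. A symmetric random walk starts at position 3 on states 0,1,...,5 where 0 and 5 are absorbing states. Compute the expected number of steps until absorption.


For symmetric RW on 0,...,N with absorbing barriers, E(i) = i*(N-i)
E(3) = 3 * 2 = 6

6


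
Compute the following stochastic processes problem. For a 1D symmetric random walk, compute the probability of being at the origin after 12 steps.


P(S(12) = 0) = C(12,6) / 4^6
= 924 / 4096
= 0.2256

0.2256


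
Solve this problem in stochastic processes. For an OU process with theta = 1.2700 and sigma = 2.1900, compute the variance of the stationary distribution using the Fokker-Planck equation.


Stationary variance = sigma^2 / (2*theta)
= 2.1900^2 / (2*1.2700)
= 4.7961 / 2.5400
= 1.8882

1.8882


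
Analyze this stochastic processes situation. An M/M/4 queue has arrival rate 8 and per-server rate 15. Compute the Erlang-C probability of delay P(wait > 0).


a = lambda/mu = 0.5333
rho = a/c = 0.1333
Erlang-C formula applied:
C(c,a) = 0.0023

0.0023


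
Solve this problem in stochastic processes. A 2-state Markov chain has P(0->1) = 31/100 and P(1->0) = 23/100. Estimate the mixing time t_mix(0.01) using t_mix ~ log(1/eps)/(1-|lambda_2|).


lambda_2 = |1 - p01 - p10| = |1 - 0.3100 - 0.2300| = 0.4600
t_mix ~ log(1/eps)/(1 - |lambda_2|)
= log(100)/(1 - 0.4600) = 4.6052/0.5400
= 8.5281

8.5281


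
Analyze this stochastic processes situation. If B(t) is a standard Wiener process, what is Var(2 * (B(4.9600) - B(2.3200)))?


Var(alpha*(B(t)-B(s))) = alpha^2 * (t-s)
= 2^2 * (4.9600 - 2.3200)
= 4 * 2.6400
= 10.5600

10.5600


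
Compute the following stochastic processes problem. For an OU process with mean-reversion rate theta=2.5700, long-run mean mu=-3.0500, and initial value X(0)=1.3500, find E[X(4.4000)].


E[X(t)] = mu + (X(0) - mu)*exp(-theta*t)
= -3.0500 + (1.3500 - -3.0500)*exp(-2.5700*4.4000)
= -3.0500 + 4.4000 * 1.2274e-05
= -3.0499

-3.0499


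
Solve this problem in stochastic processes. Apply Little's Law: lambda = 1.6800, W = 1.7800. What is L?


Little's Law: L = lambda * W
= 1.6800 * 1.7800
= 2.9904

2.9904


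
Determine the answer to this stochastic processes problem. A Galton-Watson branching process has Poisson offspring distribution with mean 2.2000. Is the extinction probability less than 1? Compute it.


Since mu = 2.2000 > 1, extinction prob q < 1.
Solve s = exp(mu*(s-1)) iteratively.
q = 0.1563

0.1563


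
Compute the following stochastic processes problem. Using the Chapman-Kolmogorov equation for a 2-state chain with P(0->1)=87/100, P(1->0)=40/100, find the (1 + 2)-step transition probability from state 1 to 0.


P^3 = P^1 * P^2
Computing via matrix multiplication of the transition matrix.
Entry (1,0) of P^3 = 0.3212

0.3212


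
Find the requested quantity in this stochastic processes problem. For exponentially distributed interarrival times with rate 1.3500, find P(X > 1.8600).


P(X > t) = exp(-lambda * t)
= exp(-1.3500 * 1.8600)
= exp(-2.5110) = 0.0812

0.0812


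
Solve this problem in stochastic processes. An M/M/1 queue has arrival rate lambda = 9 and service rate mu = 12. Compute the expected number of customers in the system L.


rho = 9/12 = 0.7500
L = rho/(1-rho)
= 0.7500/0.2500
= 3.0000

3.0000


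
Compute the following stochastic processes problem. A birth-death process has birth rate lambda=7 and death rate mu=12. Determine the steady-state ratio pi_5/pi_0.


For birth-death process, pi_n/pi_0 = (lambda/mu)^n
= (7/12)^5
= 0.0675

0.0675


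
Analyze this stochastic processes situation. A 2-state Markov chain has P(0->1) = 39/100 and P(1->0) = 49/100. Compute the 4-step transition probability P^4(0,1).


Computing P^4 by matrix multiplication.
P = [[0.6100, 0.3900], [0.4900, 0.5100]]
After raising P to the power 4:
P^4(0,1) = 0.4431

0.4431
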